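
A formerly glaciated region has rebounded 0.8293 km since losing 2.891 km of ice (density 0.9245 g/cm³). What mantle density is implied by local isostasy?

3.22 g/cm³

ρ_m = ρ_ice t / u = 0.9245 × 2.891 km/0.8293 km = 3.22 g/cm³.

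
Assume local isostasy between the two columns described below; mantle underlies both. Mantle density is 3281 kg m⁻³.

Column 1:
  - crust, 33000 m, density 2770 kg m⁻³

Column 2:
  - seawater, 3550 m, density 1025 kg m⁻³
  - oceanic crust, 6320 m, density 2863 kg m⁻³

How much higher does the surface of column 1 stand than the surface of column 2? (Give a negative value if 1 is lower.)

1890 m

For any compensation level in the mantle, the mantle terms cancel and isostasy reduces to e = (Σt_1 − Σt_2) − (Σ(ρt)_1 − Σ(ρt)_2) / ρ_m.
Σt_1 = 33000 m; Σt_2 = 9870 m; Σ(ρt)_1 = 91410000; Σ(ρt)_2 = 21732910 (in m·kg m⁻³).
e = (33000 − 9870) − (91410000 − 21732910) / 3281 = 1890 m.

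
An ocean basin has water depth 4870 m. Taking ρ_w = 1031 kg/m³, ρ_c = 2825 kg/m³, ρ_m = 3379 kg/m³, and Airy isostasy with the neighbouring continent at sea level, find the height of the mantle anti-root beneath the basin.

For local isostatic compensation: replacing crust with seawater at the top is compensated by replacing crust with mantle at the base: d (ρ_c − ρ_w) = a (ρ_m − ρ_c).
a = d (ρ_c − ρ_w)/(ρ_m − ρ_c) = 4870 m × 1794/554 = 15800 m.

15800 m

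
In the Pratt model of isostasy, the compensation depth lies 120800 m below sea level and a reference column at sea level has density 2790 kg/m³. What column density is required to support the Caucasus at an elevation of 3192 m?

2720 kg/m³

Pratt balance: ρ_ref D = ρ (D + h).
ρ = ρ_ref D/(D + h) = 2790 × 120800 m/(120800 m + 3192 m) = 2720 kg/m³.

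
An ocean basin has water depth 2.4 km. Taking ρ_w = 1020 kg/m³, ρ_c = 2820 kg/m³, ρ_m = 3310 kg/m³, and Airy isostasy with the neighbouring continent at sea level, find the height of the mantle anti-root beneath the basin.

For local isostatic compensation: replacing crust with seawater at the top is compensated by replacing crust with mantle at the base: d (ρ_c − ρ_w) = a (ρ_m − ρ_c).
a = d (ρ_c − ρ_w)/(ρ_m − ρ_c) = 2.4 km × 1800/490 = 8.82 km.

8.82 km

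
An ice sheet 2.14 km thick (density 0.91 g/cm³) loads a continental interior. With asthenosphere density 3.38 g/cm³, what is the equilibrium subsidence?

0.576 km

Equating mass per unit area of the two columns: the ice load ρ_ice t is balanced by mantle displaced below, ρ_m s.
s = t ρ_ice / ρ_m = 2.14 km × 0.91/3.38 = 0.576 km.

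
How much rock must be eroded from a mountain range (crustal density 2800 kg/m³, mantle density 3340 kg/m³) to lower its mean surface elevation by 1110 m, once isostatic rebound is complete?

Net drop Δ = e − u = e − e ρ_c/ρ_m = e (ρ_m − ρ_c)/ρ_m.
e = Δ ρ_m/(ρ_m − ρ_c) = 1110 m × 3340/540 = 6870 m.

6870 m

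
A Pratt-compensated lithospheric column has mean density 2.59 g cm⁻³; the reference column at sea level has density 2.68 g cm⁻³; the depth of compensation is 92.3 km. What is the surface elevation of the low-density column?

ρ_ref D = ρ (D + h) → h = D (ρ_ref − ρ)/ρ.
h = 92.3 km × (2.68 − 2.59)/2.59 = 3.21 km.

3.21 km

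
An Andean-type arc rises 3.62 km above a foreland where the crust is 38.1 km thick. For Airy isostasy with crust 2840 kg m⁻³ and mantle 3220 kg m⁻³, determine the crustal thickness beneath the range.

Root depth r = h ρ_c / (ρ_m − ρ_c) = 3.62 km × 2840 / 380 = 27.05 km.
Total thickness = T + h + r = 38.1 km + 3.62 km + 27.05 km = 68.8 km.

68.8 km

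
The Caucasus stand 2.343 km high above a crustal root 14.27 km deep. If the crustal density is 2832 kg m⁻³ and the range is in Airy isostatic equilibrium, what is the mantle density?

Airy balance: ρ_c h = (ρ_m − ρ_c) r → ρ_m = ρ_c (1 + h/r).
ρ_m = 2832 × (1 + 2.343 km/14.27 km) = 3300 kg m⁻³.

3300 kg m⁻³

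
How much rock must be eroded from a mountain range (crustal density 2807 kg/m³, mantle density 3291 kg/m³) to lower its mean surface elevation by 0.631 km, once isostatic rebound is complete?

4.29 km

Net drop Δ = e − u = e − e ρ_c/ρ_m = e (ρ_m − ρ_c)/ρ_m.
e = Δ ρ_m/(ρ_m − ρ_c) = 0.631 km × 3291/484 = 4.29 km.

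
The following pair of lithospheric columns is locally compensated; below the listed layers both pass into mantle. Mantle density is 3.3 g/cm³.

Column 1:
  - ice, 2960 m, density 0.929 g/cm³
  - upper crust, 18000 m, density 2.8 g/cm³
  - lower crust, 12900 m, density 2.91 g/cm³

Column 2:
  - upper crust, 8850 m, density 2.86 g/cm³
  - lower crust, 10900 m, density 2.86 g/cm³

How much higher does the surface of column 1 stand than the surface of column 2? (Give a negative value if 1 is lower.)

3750 m

For any compensation level in the mantle, the mantle terms cancel and isostasy reduces to e = (Σt_1 − Σt_2) − (Σ(ρt)_1 − Σ(ρt)_2) / ρ_m.
Σt_1 = 33860 m; Σt_2 = 19750 m; Σ(ρt)_1 = 90688.84; Σ(ρt)_2 = 56485 (in m·g/cm³).
e = (33860 − 19750) − (90688.84 − 56485) / 3.3 = 3750 m.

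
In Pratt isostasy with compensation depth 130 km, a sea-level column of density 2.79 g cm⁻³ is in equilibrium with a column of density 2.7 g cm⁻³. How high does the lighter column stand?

ρ_ref D = ρ (D + h) → h = D (ρ_ref − ρ)/ρ.
h = 130 km × (2.79 − 2.7)/2.7 = 4.33 km.

4.33 km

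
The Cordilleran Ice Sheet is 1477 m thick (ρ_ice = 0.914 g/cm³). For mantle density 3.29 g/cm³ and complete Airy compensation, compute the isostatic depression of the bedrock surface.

410 m

In Airy isostatic equilibrium: the ice load ρ_ice t is balanced by mantle displaced below, ρ_m s.
s = t ρ_ice / ρ_m = 1477 m × 0.914/3.29 = 410 m.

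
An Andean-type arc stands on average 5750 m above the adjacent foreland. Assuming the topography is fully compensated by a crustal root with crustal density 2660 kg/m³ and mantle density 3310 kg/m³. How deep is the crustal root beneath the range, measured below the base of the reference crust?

23500 m

Isostatic balance requires: the weight of the topography is balanced by the buoyancy of the root, ρ_c h = (ρ_m − ρ_c) r.
r = h · ρ_c / (ρ_m − ρ_c) = 5750 m × 2660 / (3310 − 2660) = 23500 m.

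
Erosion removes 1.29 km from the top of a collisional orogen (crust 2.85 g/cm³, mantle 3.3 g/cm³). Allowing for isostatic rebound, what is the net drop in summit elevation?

0.176 km

Rebound u = e ρ_c/ρ_m = 1.29 km × 2.85/3.3 = 1.114 km.
Net surface drop = e − u = 1.29 km − 1.114 km = e (ρ_m − ρ_c)/ρ_m = 0.176 km.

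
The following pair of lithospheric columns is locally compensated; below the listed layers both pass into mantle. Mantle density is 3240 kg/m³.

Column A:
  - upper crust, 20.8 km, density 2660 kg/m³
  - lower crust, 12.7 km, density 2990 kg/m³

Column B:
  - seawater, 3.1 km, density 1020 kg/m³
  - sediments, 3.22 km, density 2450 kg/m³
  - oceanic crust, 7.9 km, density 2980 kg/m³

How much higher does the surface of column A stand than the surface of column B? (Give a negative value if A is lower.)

For any compensation level in the mantle, the mantle terms cancel and isostasy reduces to e = (Σt_A − Σt_B) − (Σ(ρt)_A − Σ(ρt)_B) / ρ_m.
Σt_A = 33.5 km; Σt_B = 14.22 km; Σ(ρt)_A = 93301; Σ(ρt)_B = 34593 (in km·kg/m³).
e = (33.5 − 14.22) − (93301 − 34593) / 3240 = 1.16 km.

1.16 km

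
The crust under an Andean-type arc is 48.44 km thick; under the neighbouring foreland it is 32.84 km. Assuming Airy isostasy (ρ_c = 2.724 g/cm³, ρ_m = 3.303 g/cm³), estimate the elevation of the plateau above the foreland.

2.73 km

Excess crust Δ = 48.44 km − 32.84 km = 15.6 km, split between elevation h and root r with h + r = Δ.
Airy balance ρ_c h = (ρ_m − ρ_c) r gives r = h ρ_c/(ρ_m − ρ_c), so h (1 + ρ_c/(ρ_m − ρ_c)) = Δ, i.e. h = Δ (ρ_m − ρ_c)/ρ_m.
h = 15.6 km × 0.579/3.303 = 2.73 km.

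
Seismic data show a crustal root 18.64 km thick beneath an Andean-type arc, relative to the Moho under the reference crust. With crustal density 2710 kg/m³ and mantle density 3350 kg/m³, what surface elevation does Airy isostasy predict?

Equating mass per unit area of the two columns: ρ_c h = (ρ_m − ρ_c) r.
h = r (ρ_m − ρ_c) / ρ_c = 18.64 km × (3350 − 2710) / 2710 = 4.4 km.

4.4 km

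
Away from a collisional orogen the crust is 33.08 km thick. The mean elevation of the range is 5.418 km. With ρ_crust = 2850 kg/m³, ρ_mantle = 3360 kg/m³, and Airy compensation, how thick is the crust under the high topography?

68.8 km

Root depth r = h ρ_c / (ρ_m − ρ_c) = 5.418 km × 2850 / 510 = 30.28 km.
Total thickness = T + h + r = 33.08 km + 5.418 km + 30.28 km = 68.8 km.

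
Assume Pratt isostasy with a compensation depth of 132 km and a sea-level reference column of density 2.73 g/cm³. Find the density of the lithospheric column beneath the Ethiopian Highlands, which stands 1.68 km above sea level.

Pratt balance: ρ_ref D = ρ (D + h).
ρ = ρ_ref D/(D + h) = 2.73 × 132 km/(132 km + 1.68 km) = 2.7 g/cm³.

2.7 g/cm³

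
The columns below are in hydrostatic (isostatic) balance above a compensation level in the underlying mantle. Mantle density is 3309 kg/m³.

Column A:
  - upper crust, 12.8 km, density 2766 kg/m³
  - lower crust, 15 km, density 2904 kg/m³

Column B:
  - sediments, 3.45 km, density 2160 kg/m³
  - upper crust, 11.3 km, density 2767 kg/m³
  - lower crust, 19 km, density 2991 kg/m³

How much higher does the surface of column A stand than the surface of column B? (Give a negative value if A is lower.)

−0.938 km

For any compensation level in the mantle, the mantle terms cancel and isostasy reduces to e = (Σt_A − Σt_B) − (Σ(ρt)_A − Σ(ρt)_B) / ρ_m.
Σt_A = 27.8 km; Σt_B = 33.75 km; Σ(ρt)_A = 78964.8; Σ(ρt)_B = 95548.1 (in km·kg/m³).
e = (27.8 − 33.75) − (78964.8 − 95548.1) / 3309 = −0.938 km.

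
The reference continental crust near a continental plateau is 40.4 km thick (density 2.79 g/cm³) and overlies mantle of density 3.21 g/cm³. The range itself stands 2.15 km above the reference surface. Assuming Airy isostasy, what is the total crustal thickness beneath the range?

Root depth r = h ρ_c / (ρ_m − ρ_c) = 2.15 km × 2.79 / 0.42 = 14.28 km.
Total thickness = T + h + r = 40.4 km + 2.15 km + 14.28 km = 56.8 km.

56.8 km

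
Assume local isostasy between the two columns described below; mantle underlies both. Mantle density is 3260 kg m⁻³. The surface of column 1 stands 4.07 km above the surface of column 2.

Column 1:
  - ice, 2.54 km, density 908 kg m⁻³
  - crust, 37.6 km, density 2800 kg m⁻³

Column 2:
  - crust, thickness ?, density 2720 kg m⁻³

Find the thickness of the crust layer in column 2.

18.5 km

Take the compensation level at the base of the deeper column (depth z_c below the surface of column 1) and equate Σ ρ_i t_i down to z_c; mantle fills any gap and the z_c terms cancel.
Column 1: 2.54×908 + 37.6×2800 + (z_c − 40.14)×3260
Column 2: 4.07×0 + x×2720 + (z_c − 4.07 − 0 − x)×3260
The z_c×3260 term appears on both sides and cancels. Collect the known terms of each column as K = Σ(ρt)_known − 3260 × (depth of known layers): K_1 = 107586.32 − 3260×40.14 = −23270.08; K_2 = 0 − 3260×(4.07 + 0) = −13268.2.
Balance: K_1 = K_2 − x×(3260 − 2720), so x = (K_2 − K_1)/(3260 − 2720) = 10001.9/540 = 18.5 km.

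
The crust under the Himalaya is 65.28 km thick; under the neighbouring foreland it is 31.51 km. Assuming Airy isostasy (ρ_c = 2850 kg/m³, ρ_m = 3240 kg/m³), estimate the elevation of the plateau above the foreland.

Excess crust Δ = 65.28 km − 31.51 km = 33.77 km, split between elevation h and root r with h + r = Δ.
Airy balance ρ_c h = (ρ_m − ρ_c) r gives r = h ρ_c/(ρ_m − ρ_c), so h (1 + ρ_c/(ρ_m − ρ_c)) = Δ, i.e. h = Δ (ρ_m − ρ_c)/ρ_m.
h = 33.77 km × 390/3240 = 4.06 km.

4.06 km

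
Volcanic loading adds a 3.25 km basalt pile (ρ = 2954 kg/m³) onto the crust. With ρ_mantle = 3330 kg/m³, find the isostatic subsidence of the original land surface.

Subaerial loading: s = t ρ_load / ρ_m.
s = 3.25 km × 2954/3330 = 2.88 km.

2.88 km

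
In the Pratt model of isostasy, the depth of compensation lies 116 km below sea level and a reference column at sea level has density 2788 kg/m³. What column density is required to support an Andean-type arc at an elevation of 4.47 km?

Pratt balance: ρ_ref D = ρ (D + h).
ρ = ρ_ref D/(D + h) = 2788 × 116 km/(116 km + 4.47 km) = 2680 kg/m³.

2680 kg/m³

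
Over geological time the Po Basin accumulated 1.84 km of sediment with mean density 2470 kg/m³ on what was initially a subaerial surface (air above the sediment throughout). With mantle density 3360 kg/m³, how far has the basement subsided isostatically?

1.35 km

Subaerial load: s = t ρ_sed / ρ_m = 1.84 km × 2470/3360 = 1.35 km.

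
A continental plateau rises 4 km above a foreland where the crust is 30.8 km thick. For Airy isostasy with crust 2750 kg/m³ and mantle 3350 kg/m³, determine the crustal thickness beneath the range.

Root depth r = h ρ_c / (ρ_m − ρ_c) = 4 km × 2750 / 600 = 18.33 km.
Total thickness = T + h + r = 30.8 km + 4 km + 18.33 km = 53.1 km.

53.1 km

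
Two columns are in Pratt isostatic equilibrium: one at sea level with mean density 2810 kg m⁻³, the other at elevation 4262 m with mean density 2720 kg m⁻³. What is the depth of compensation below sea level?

129000 m

ρ_ref D = ρ (D + h) → D (ρ_ref − ρ) = ρ h.
D = ρ h/(ρ_ref − ρ) = 2720 × 4262 m/(2810 − 2720) = 129000 m.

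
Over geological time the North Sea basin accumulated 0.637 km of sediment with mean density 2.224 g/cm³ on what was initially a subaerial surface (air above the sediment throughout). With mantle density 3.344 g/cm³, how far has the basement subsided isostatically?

Subaerial load: s = t ρ_sed / ρ_m = 0.637 km × 2.224/3.344 = 0.424 km.

0.424 km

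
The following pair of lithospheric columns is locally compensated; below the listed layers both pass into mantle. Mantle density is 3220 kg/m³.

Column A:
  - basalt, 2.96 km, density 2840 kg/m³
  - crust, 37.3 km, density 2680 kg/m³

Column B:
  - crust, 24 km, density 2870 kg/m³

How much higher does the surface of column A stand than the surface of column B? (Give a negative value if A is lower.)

For any compensation level in the mantle, the mantle terms cancel and isostasy reduces to e = (Σt_A − Σt_B) − (Σ(ρt)_A − Σ(ρt)_B) / ρ_m.
Σt_A = 40.26 km; Σt_B = 24 km; Σ(ρt)_A = 108370.4; Σ(ρt)_B = 68880 (in km·kg/m³).
e = (40.26 − 24) − (108370.4 − 68880) / 3220 = 4 km.

4 km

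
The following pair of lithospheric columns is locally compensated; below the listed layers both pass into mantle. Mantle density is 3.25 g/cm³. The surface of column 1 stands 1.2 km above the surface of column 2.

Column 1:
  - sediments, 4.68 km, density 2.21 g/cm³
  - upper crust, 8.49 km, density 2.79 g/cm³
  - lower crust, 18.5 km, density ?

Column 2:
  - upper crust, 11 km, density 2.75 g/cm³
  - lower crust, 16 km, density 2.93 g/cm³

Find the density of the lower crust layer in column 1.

2.94 g/cm³

Take the compensation level at the base of the deeper column (depth z_c below the surface of column 1) and equate Σ ρ_i t_i down to z_c; mantle fills any gap and the z_c terms cancel.
Column 1: 4.68×2.21 + 8.49×2.79 + 18.5×ρ + (z_c − 31.67)×3.25
Column 2: 1.2×0 + 11×2.75 + 16×2.93 + (z_c − 1.2 − 27)×3.25
The z_c×3.25 term appears on both sides and cancels. Collect the known terms of each column as K = Σ(ρt)_known − 3.25 × (depth of known layers): K_1 = 34.0299 − 3.25×31.67 = −68.8976; K_2 = 77.13 − 3.25×(1.2 + 27) = −14.52.
Balance: K_1 + 18.5×ρ = K_2, so ρ = (K_2 − K_1)/18.5 = 54.3776/18.5 = 2.94 g/cm³.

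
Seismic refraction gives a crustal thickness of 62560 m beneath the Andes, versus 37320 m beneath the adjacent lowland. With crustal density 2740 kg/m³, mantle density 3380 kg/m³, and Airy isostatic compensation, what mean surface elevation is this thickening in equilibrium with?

4780 m

Excess crust Δ = 62560 m − 37320 m = 25240 m, split between elevation h and root r with h + r = Δ.
Airy balance ρ_c h = (ρ_m − ρ_c) r gives r = h ρ_c/(ρ_m − ρ_c), so h (1 + ρ_c/(ρ_m − ρ_c)) = Δ, i.e. h = Δ (ρ_m − ρ_c)/ρ_m.
h = 25240 m × 640/3380 = 4780 m.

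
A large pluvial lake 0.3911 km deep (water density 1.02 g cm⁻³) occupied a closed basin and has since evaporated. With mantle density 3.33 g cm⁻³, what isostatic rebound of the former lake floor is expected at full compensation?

0.12 km

u = d ρ_w/ρ_m = 0.3911 km × 1.02/3.33 = 0.12 km.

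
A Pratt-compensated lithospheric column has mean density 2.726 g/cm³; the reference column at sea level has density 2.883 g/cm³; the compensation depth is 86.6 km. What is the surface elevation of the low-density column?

ρ_ref D = ρ (D + h) → h = D (ρ_ref − ρ)/ρ.
h = 86.6 km × (2.883 − 2.726)/2.726 = 4.99 km.

4.99 km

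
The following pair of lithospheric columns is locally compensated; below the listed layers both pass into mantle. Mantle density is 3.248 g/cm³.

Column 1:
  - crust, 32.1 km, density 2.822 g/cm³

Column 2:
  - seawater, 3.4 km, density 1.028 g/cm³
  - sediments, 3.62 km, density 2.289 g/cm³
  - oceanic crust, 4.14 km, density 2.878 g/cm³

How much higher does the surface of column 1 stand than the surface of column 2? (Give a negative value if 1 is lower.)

0.346 km

For any compensation level in the mantle, the mantle terms cancel and isostasy reduces to e = (Σt_1 − Σt_2) − (Σ(ρt)_1 − Σ(ρt)_2) / ρ_m.
Σt_1 = 32.1 km; Σt_2 = 11.16 km; Σ(ρt)_1 = 90.5862; Σ(ρt)_2 = 23.6963 (in km·g/cm³).
e = (32.1 − 11.16) − (90.5862 − 23.6963) / 3.248 = 0.346 km.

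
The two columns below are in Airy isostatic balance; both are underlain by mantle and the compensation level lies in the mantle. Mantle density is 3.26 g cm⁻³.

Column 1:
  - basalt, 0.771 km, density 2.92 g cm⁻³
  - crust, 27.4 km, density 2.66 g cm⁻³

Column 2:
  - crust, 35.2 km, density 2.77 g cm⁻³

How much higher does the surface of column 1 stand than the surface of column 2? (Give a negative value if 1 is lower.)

For any compensation level in the mantle, the mantle terms cancel and isostasy reduces to e = (Σt_1 − Σt_2) − (Σ(ρt)_1 − Σ(ρt)_2) / ρ_m.
Σt_1 = 28.171 km; Σt_2 = 35.2 km; Σ(ρt)_1 = 75.13532; Σ(ρt)_2 = 97.504 (in km·g cm⁻³).
e = (28.171 − 35.2) − (75.13532 − 97.504) / 3.26 = −0.167 km.

−0.167 km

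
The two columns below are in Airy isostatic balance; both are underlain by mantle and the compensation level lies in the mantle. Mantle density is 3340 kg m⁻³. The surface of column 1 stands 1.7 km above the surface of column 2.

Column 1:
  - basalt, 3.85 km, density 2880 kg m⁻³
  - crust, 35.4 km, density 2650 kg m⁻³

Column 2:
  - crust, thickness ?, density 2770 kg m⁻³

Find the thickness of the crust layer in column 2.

Take the compensation level at the base of the deeper column (depth z_c below the surface of column 1) and equate Σ ρ_i t_i down to z_c; mantle fills any gap and the z_c terms cancel.
Column 1: 3.85×2880 + 35.4×2650 + (z_c − 39.25)×3340
Column 2: 1.7×0 + x×2770 + (z_c − 1.7 − 0 − x)×3340
The z_c×3340 term appears on both sides and cancels. Collect the known terms of each column as K = Σ(ρt)_known − 3340 × (depth of known layers): K_1 = 104898 − 3340×39.25 = −26197; K_2 = 0 − 3340×(1.7 + 0) = −5678.
Balance: K_1 = K_2 − x×(3340 − 2770), so x = (K_2 − K_1)/(3340 − 2770) = 20519/570 = 36 km.

36 km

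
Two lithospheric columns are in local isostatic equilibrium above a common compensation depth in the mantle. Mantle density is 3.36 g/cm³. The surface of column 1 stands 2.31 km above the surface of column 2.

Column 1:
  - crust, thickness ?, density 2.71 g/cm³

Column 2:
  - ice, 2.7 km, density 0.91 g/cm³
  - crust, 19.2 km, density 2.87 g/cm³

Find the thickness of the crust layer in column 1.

36.6 km

Take the compensation level at the base of the deeper column (depth z_c below the surface of column 1) and equate Σ ρ_i t_i down to z_c; mantle fills any gap and the z_c terms cancel.
Column 1: x×2.71 + (z_c − 0 − x)×3.36
Column 2: 2.31×0 + 2.7×0.91 + 19.2×2.87 + (z_c − 2.31 − 21.9)×3.36
The z_c×3.36 term appears on both sides and cancels. Collect the known terms of each column as K = Σ(ρt)_known − 3.36 × (depth of known layers): K_1 = 0 − 3.36×0 = 0; K_2 = 57.561 − 3.36×(2.31 + 21.9) = −23.7846.
Balance: K_1 − x×(3.36 − 2.71) = K_2, so x = (K_1 − K_2)/(3.36 − 2.71) = 23.7846/0.65 = 36.6 km.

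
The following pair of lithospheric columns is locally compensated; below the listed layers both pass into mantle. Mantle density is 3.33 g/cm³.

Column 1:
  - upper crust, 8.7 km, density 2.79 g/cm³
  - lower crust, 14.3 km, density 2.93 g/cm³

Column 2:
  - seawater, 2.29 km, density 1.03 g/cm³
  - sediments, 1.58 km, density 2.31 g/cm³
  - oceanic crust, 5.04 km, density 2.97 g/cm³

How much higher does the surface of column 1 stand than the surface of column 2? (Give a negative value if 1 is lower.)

0.518 km

For any compensation level in the mantle, the mantle terms cancel and isostasy reduces to e = (Σt_1 − Σt_2) − (Σ(ρt)_1 − Σ(ρt)_2) / ρ_m.
Σt_1 = 23 km; Σt_2 = 8.91 km; Σ(ρt)_1 = 66.172; Σ(ρt)_2 = 20.9773 (in km·g/cm³).
e = (23 − 8.91) − (66.172 − 20.9773) / 3.33 = 0.518 km.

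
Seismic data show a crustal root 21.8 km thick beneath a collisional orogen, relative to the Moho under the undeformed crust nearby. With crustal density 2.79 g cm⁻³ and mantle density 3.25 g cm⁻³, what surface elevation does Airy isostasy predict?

By Archimedes' principle applied to the lithosphere: ρ_c h = (ρ_m − ρ_c) r.
h = r (ρ_m − ρ_c) / ρ_c = 21.8 km × (3.25 − 2.79) / 2.79 = 3.59 km.

3.59 km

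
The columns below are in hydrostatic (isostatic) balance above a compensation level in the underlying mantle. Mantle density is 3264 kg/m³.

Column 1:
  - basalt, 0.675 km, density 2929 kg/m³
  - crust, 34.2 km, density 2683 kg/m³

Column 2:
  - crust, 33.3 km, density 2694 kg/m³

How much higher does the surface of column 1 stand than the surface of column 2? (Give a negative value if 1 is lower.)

For any compensation level in the mantle, the mantle terms cancel and isostasy reduces to e = (Σt_1 − Σt_2) − (Σ(ρt)_1 − Σ(ρt)_2) / ρ_m.
Σt_1 = 34.875 km; Σt_2 = 33.3 km; Σ(ρt)_1 = 93735.675; Σ(ρt)_2 = 89710.2 (in km·kg/m³).
e = (34.875 − 33.3) − (93735.675 − 89710.2) / 3264 = 0.342 km.

0.342 km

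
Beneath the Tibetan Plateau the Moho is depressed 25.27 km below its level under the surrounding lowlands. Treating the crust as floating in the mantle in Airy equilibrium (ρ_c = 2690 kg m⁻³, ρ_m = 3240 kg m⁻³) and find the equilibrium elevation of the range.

5.17 km

Balancing pressure at the compensation depth: ρ_c h = (ρ_m − ρ_c) r.
h = r (ρ_m − ρ_c) / ρ_c = 25.27 km × (3240 − 2690) / 2690 = 5.17 km.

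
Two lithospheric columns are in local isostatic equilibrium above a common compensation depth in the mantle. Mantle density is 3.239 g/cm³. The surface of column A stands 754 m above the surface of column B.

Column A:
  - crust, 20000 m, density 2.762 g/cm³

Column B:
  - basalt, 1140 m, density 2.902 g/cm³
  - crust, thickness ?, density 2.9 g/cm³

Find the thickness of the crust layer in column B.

Take the compensation level at the base of the deeper column (depth z_c below the surface of column A) and equate Σ ρ_i t_i down to z_c; mantle fills any gap and the z_c terms cancel.
Column A: 20000×2.762 + (z_c − 20000)×3.239
Column B: 754×0 + 1140×2.902 + x×2.9 + (z_c − 754 − 1140 − x)×3.239
The z_c×3.239 term appears on both sides and cancels. Collect the known terms of each column as K = Σ(ρt)_known − 3.239 × (depth of known layers): K_A = 55240 − 3.239×20000 = −9540; K_B = 3308.28 − 3.239×(754 + 1140) = −2826.386.
Balance: K_A = K_B − x×(3.239 − 2.9), so x = (K_B − K_A)/(3.239 − 2.9) = 6713.61/0.339 = 19800 m.

19800 m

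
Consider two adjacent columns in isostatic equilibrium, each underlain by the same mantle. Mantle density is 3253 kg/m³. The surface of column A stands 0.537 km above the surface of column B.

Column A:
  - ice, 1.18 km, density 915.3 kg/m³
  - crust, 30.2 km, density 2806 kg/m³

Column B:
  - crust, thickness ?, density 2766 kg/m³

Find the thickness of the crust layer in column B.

Take the compensation level at the base of the deeper column (depth z_c below the surface of column A) and equate Σ ρ_i t_i down to z_c; mantle fills any gap and the z_c terms cancel.
Column A: 1.18×915.3 + 30.2×2806 + (z_c − 31.38)×3253
Column B: 0.537×0 + x×2766 + (z_c − 0.537 − 0 − x)×3253
The z_c×3253 term appears on both sides and cancels. Collect the known terms of each column as K = Σ(ρt)_known − 3253 × (depth of known layers): K_A = 85821.254 − 3253×31.38 = −16257.886; K_B = 0 − 3253×(0.537 + 0) = −1746.861.
Balance: K_A = K_B − x×(3253 − 2766), so x = (K_B − K_A)/(3253 − 2766) = 14511/487 = 29.8 km.

29.8 km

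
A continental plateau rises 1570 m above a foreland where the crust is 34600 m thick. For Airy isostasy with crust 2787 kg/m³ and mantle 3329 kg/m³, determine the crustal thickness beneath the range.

44200 m

Root depth r = h ρ_c / (ρ_m − ρ_c) = 1570 m × 2787 / 542 = 8073 m.
Total thickness = T + h + r = 34600 m + 1570 m + 8073 m = 44200 m.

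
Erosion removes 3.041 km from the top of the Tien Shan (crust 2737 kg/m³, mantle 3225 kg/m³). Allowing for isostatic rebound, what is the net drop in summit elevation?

0.46 km

Rebound u = e ρ_c/ρ_m = 3.041 km × 2737/3225 = 2.581 km.
Net surface drop = e − u = 3.041 km − 2.581 km = e (ρ_m − ρ_c)/ρ_m = 0.46 km.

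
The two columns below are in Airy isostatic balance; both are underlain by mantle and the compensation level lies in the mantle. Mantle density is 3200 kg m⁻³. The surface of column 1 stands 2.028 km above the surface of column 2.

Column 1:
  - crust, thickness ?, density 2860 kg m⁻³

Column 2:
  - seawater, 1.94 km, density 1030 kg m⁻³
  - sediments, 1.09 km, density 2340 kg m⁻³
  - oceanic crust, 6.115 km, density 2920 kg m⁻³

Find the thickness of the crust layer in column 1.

39.3 km

Take the compensation level at the base of the deeper column (depth z_c below the surface of column 1) and equate Σ ρ_i t_i down to z_c; mantle fills any gap and the z_c terms cancel.
Column 1: x×2860 + (z_c − 0 − x)×3200
Column 2: 2.028×0 + 1.94×1030 + 1.09×2340 + 6.115×2920 + (z_c − 2.028 − 9.145)×3200
The z_c×3200 term appears on both sides and cancels. Collect the known terms of each column as K = Σ(ρt)_known − 3200 × (depth of known layers): K_1 = 0 − 3200×0 = 0; K_2 = 22404.6 − 3200×(2.028 + 9.145) = −13349.
Balance: K_1 − x×(3200 − 2860) = K_2, so x = (K_1 − K_2)/(3200 − 2860) = 13349/340 = 39.3 km.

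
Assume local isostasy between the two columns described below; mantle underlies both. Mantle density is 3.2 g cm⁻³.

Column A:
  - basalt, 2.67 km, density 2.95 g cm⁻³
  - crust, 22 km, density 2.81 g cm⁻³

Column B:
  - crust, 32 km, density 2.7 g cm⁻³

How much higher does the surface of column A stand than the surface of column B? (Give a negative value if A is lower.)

−2.11 km

For any compensation level in the mantle, the mantle terms cancel and isostasy reduces to e = (Σt_A − Σt_B) − (Σ(ρt)_A − Σ(ρt)_B) / ρ_m.
Σt_A = 24.67 km; Σt_B = 32 km; Σ(ρt)_A = 69.6965; Σ(ρt)_B = 86.4 (in km·g cm⁻³).
e = (24.67 − 32) − (69.6965 − 86.4) / 3.2 = −2.11 km.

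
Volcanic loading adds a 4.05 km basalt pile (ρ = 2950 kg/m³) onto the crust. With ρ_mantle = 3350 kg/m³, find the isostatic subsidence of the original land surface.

3.57 km

Subaerial loading: s = t ρ_load / ρ_m.
s = 4.05 km × 2950/3350 = 3.57 km.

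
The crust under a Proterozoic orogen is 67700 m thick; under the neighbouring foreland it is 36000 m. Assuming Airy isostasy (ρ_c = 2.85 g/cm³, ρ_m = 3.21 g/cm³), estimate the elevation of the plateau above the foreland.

3560 m

Excess crust Δ = 67700 m − 36000 m = 31700 m, split between elevation h and root r with h + r = Δ.
Airy balance ρ_c h = (ρ_m − ρ_c) r gives r = h ρ_c/(ρ_m − ρ_c), so h (1 + ρ_c/(ρ_m − ρ_c)) = Δ, i.e. h = Δ (ρ_m − ρ_c)/ρ_m.
h = 31700 m × 0.36/3.21 = 3560 m.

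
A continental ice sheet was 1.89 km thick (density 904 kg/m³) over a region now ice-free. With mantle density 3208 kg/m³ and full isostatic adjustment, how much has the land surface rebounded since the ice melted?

0.533 km

Removing the load lets mantle flow back in; uplift u satisfies ρ_ice t = ρ_m u.
u = t ρ_ice/ρ_m = 1.89 km × 904/3208 = 0.533 km.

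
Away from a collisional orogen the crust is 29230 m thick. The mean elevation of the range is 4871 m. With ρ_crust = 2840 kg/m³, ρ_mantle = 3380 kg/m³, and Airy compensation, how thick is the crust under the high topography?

59700 m

Root depth r = h ρ_c / (ρ_m − ρ_c) = 4871 m × 2840 / 540 = 25620 m.
Total thickness = T + h + r = 29230 m + 4871 m + 25620 m = 59700 m.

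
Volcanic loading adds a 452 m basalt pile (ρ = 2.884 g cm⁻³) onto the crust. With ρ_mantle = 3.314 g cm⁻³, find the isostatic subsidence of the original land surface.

Subaerial loading: s = t ρ_load / ρ_m.
s = 452 m × 2.884/3.314 = 393 m.

393 m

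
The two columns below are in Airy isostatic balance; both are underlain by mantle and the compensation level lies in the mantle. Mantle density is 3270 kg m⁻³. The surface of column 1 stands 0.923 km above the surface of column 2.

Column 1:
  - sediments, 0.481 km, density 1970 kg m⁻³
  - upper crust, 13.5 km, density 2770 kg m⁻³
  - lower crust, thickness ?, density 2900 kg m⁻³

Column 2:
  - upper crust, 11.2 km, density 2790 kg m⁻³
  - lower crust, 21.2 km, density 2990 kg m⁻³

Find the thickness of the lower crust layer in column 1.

Take the compensation level at the base of the deeper column (depth z_c below the surface of column 1) and equate Σ ρ_i t_i down to z_c; mantle fills any gap and the z_c terms cancel.
Column 1: 0.481×1970 + 13.5×2770 + x×2900 + (z_c − 13.981 − x)×3270
Column 2: 0.923×0 + 11.2×2790 + 21.2×2990 + (z_c − 0.923 − 32.4)×3270
The z_c×3270 term appears on both sides and cancels. Collect the known terms of each column as K = Σ(ρt)_known − 3270 × (depth of known layers): K_1 = 38342.57 − 3270×13.981 = −7375.3; K_2 = 94636 − 3270×(0.923 + 32.4) = −14330.21.
Balance: K_1 − x×(3270 − 2900) = K_2, so x = (K_1 − K_2)/(3270 − 2900) = 6954.91/370 = 18.8 km.

18.8 km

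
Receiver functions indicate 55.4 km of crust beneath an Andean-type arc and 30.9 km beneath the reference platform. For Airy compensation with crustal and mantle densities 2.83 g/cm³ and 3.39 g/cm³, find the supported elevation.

4.05 km

Excess crust Δ = 55.4 km − 30.9 km = 24.5 km, split between elevation h and root r with h + r = Δ.
Airy balance ρ_c h = (ρ_m − ρ_c) r gives r = h ρ_c/(ρ_m − ρ_c), so h (1 + ρ_c/(ρ_m − ρ_c)) = Δ, i.e. h = Δ (ρ_m − ρ_c)/ρ_m.
h = 24.5 km × 0.56/3.39 = 4.05 km.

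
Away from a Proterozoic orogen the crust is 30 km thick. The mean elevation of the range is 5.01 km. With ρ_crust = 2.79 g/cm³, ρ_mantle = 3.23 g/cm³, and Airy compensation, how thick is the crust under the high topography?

66.8 km

Root depth r = h ρ_c / (ρ_m − ρ_c) = 5.01 km × 2.79 / 0.44 = 31.77 km.
Total thickness = T + h + r = 30 km + 5.01 km + 31.77 km = 66.8 km.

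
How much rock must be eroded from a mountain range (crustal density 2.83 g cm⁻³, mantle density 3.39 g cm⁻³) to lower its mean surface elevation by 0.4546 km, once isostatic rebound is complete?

Net drop Δ = e − u = e − e ρ_c/ρ_m = e (ρ_m − ρ_c)/ρ_m.
e = Δ ρ_m/(ρ_m − ρ_c) = 0.4546 km × 3.39/0.56 = 2.75 km.

2.75 km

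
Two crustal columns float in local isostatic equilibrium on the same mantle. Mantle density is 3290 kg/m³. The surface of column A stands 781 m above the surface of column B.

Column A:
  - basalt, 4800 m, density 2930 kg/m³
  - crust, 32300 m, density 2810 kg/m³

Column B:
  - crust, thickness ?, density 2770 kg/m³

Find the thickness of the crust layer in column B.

28200 m

Take the compensation level at the base of the deeper column (depth z_c below the surface of column A) and equate Σ ρ_i t_i down to z_c; mantle fills any gap and the z_c terms cancel.
Column A: 4800×2930 + 32300×2810 + (z_c − 37100)×3290
Column B: 781×0 + x×2770 + (z_c − 781 − 0 − x)×3290
The z_c×3290 term appears on both sides and cancels. Collect the known terms of each column as K = Σ(ρt)_known − 3290 × (depth of known layers): K_A = 104827000 − 3290×37100 = −17232000; K_B = 0 − 3290×(781 + 0) = −2569490.
Balance: K_A = K_B − x×(3290 − 2770), so x = (K_B − K_A)/(3290 − 2770) = 14662500/520 = 28200 m.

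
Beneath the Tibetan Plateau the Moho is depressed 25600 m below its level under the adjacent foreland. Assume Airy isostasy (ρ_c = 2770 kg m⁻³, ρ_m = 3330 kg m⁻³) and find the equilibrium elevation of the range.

5180 m

By Archimedes' principle applied to the lithosphere: ρ_c h = (ρ_m − ρ_c) r.
h = r (ρ_m − ρ_c) / ρ_c = 25600 m × (3330 − 2770) / 2770 = 5180 m.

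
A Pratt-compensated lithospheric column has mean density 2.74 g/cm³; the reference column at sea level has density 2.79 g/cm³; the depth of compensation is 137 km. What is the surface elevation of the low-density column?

2.5 km

ρ_ref D = ρ (D + h) → h = D (ρ_ref − ρ)/ρ.
h = 137 km × (2.79 − 2.74)/2.74 = 2.5 km.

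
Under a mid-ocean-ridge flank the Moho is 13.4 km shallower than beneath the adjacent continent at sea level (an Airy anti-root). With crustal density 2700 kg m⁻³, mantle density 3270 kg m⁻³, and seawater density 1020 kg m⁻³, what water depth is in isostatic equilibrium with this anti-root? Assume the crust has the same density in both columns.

Replacing a thickness d of crust by seawater at the top must be balanced by replacing crust with mantle at the base: d (ρ_c − ρ_w) = a (ρ_m − ρ_c).
d = a (ρ_m − ρ_c)/(ρ_c − ρ_w) = 13.4 km × 570/1680 = 4.55 km.

4.55 km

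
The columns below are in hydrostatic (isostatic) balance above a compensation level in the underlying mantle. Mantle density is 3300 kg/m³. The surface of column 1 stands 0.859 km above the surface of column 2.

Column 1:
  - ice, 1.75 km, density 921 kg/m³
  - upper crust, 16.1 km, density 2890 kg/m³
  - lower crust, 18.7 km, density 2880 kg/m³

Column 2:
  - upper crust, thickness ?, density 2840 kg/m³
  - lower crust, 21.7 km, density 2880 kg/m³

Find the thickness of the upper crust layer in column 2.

Take the compensation level at the base of the deeper column (depth z_c below the surface of column 1) and equate Σ ρ_i t_i down to z_c; mantle fills any gap and the z_c terms cancel.
Column 1: 1.75×921 + 16.1×2890 + 18.7×2880 + (z_c − 36.55)×3300
Column 2: 0.859×0 + x×2840 + 21.7×2880 + (z_c − 0.859 − 21.7 − x)×3300
The z_c×3300 term appears on both sides and cancels. Collect the known terms of each column as K = Σ(ρt)_known − 3300 × (depth of known layers): K_1 = 101996.75 − 3300×36.55 = −18618.25; K_2 = 62496 − 3300×(0.859 + 21.7) = −11948.7.
Balance: K_1 = K_2 − x×(3300 − 2840), so x = (K_2 − K_1)/(3300 − 2840) = 6669.55/460 = 14.5 km.

14.5 km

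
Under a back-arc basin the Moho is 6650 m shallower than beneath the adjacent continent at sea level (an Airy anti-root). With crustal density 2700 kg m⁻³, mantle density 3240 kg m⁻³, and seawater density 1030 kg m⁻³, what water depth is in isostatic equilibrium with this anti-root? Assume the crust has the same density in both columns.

Replacing a thickness d of crust by seawater at the top must be balanced by replacing crust with mantle at the base: d (ρ_c − ρ_w) = a (ρ_m − ρ_c).
d = a (ρ_m − ρ_c)/(ρ_c − ρ_w) = 6650 m × 540/1670 = 2150 m.

2150 m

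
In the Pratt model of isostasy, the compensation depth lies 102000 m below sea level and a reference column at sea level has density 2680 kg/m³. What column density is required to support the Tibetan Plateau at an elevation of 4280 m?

2570 kg/m³

Pratt balance: ρ_ref D = ρ (D + h).
ρ = ρ_ref D/(D + h) = 2680 × 102000 m/(102000 m + 4280 m) = 2570 kg/m³.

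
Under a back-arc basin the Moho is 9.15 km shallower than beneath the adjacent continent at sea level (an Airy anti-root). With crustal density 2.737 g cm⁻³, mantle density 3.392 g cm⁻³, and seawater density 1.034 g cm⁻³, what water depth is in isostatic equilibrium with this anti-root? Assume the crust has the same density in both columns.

Replacing a thickness d of crust by seawater at the top must be balanced by replacing crust with mantle at the base: d (ρ_c − ρ_w) = a (ρ_m − ρ_c).
d = a (ρ_m − ρ_c)/(ρ_c − ρ_w) = 9.15 km × 0.655/1.703 = 3.52 km.

3.52 km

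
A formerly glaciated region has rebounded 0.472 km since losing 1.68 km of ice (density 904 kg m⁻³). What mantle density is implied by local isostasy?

ρ_m = ρ_ice t / u = 904 × 1.68 km/0.472 km = 3220 kg m⁻³.

3220 kg m⁻³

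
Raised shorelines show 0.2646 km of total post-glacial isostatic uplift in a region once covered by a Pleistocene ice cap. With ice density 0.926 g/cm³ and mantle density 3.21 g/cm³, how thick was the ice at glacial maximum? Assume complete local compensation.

0.917 km

u = t ρ_ice/ρ_m → t = u ρ_m/ρ_ice = 0.2646 km × 3.21/0.926 = 0.917 km.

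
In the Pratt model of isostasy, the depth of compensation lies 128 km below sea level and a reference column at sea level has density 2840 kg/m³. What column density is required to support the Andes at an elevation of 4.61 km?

2740 kg/m³

Pratt balance: ρ_ref D = ρ (D + h).
ρ = ρ_ref D/(D + h) = 2840 × 128 km/(128 km + 4.61 km) = 2740 kg/m³.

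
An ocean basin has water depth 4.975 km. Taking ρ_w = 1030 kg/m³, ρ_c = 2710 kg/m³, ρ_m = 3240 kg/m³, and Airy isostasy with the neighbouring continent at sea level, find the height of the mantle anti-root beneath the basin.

In Airy isostatic equilibrium: replacing crust with seawater at the top is compensated by replacing crust with mantle at the base: d (ρ_c − ρ_w) = a (ρ_m − ρ_c).
a = d (ρ_c − ρ_w)/(ρ_m − ρ_c) = 4.975 km × 1680/530 = 15.8 km.

15.8 km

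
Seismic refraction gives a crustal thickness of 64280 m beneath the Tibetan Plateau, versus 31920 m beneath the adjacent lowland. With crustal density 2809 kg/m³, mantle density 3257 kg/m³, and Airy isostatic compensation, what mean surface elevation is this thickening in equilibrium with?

Excess crust Δ = 64280 m − 31920 m = 32360 m, split between elevation h and root r with h + r = Δ.
Airy balance ρ_c h = (ρ_m − ρ_c) r gives r = h ρ_c/(ρ_m − ρ_c), so h (1 + ρ_c/(ρ_m − ρ_c)) = Δ, i.e. h = Δ (ρ_m − ρ_c)/ρ_m.
h = 32360 m × 448/3257 = 4450 m.

4450 m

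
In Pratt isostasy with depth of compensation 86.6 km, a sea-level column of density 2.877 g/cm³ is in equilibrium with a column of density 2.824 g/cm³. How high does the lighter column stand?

1.63 km

ρ_ref D = ρ (D + h) → h = D (ρ_ref − ρ)/ρ.
h = 86.6 km × (2.877 − 2.824)/2.824 = 1.63 km.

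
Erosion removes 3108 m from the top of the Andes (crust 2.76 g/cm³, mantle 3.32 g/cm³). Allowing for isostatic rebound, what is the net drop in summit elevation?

524 m

Rebound u = e ρ_c/ρ_m = 3108 m × 2.76/3.32 = 2584 m.
Net surface drop = e − u = 3108 m − 2584 m = e (ρ_m − ρ_c)/ρ_m = 524 m.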